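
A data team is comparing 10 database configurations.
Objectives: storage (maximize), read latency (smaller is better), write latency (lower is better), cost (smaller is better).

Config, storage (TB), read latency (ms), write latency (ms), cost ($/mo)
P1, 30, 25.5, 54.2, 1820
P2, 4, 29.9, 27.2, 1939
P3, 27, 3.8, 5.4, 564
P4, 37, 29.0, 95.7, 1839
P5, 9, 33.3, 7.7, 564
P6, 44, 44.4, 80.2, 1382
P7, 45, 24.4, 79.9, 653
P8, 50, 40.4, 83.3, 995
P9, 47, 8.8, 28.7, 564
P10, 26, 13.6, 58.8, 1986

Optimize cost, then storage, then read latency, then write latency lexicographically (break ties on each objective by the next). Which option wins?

First minimize cost: best is 564, kept {P3, P5, P9}.
Then maximize storage: best is 47, kept {P9}.

P9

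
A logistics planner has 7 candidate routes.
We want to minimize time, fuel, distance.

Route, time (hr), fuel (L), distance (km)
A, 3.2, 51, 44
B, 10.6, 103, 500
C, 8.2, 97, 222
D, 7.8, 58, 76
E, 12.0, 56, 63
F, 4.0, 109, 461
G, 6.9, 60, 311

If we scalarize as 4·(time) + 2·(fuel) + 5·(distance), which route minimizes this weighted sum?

A: 4·3.2 + 2·51 + 5·44 = 334.8
B: 4·10.6 + 2·103 + 5·500 = 2748.4
C: 4·8.2 + 2·97 + 5·222 = 1336.8
D: 4·7.8 + 2·58 + 5·76 = 527.2
E: 4·12.0 + 2·56 + 5·63 = 475.0
F: 4·4.0 + 2·109 + 5·461 = 2539.0
G: 4·6.9 + 2·60 + 5·311 = 1702.6
Lowest: A at 334.8.

A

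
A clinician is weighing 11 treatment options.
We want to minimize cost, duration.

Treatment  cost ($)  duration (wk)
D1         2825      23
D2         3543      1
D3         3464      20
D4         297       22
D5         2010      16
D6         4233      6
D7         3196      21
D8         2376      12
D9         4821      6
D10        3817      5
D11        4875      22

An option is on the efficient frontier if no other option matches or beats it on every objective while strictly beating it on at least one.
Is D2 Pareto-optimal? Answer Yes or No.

Yes

D1: worse on duration (23 vs 1).
D3: worse on duration (20 vs 1).
D4: worse on duration (22 vs 1).
D5: worse on duration (16 vs 1).
D6: worse on cost (4233 vs 3543).
D7: worse on duration (21 vs 1).
D8: worse on duration (12 vs 1).
D9: worse on cost (4821 vs 3543).
D10: worse on cost (3817 vs 3543).
D11: worse on cost (4875 vs 3543).
No option is at least as good as D2 on every objective and strictly better on one.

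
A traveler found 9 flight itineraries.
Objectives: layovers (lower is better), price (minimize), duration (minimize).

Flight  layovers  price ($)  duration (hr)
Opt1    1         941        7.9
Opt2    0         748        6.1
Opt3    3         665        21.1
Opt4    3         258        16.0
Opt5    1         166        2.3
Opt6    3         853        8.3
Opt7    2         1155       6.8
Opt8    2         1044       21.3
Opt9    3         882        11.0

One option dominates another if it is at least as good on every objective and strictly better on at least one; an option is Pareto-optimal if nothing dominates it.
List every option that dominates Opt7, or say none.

Opt2: layovers 0≤2, price 748≤1155, duration 6.1≤6.8 — dominates Opt7.
Opt5: layovers 1≤2, price 166≤1155, duration 2.3≤6.8 — dominates Opt7.
Others (Opt1, Opt3, Opt4, Opt6, Opt8, Opt9) are each worse than Opt7 on at least one objective.

Opt2, Opt5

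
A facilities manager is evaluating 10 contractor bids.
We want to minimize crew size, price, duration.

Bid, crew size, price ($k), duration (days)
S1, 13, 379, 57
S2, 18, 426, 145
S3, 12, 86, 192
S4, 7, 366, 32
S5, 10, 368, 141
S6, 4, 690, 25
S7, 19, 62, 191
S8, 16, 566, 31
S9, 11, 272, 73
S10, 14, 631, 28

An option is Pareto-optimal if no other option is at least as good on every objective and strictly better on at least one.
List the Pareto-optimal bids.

S3, S4, S6, S7, S8, S9, S10

S1: dominated by S4 (crew size 7≤13, price 366≤379, duration 32≤57).
S2: dominated by S1 (crew size 13≤18, price 379≤426, duration 57≤145).
S3: not dominated.
S4: not dominated.
S5: dominated by S4 (crew size 7≤10, price 366≤368, duration 32≤141).
S6: not dominated (best crew size).
S7: not dominated (best price).
S8: not dominated.
S9: not dominated.
S10: not dominated.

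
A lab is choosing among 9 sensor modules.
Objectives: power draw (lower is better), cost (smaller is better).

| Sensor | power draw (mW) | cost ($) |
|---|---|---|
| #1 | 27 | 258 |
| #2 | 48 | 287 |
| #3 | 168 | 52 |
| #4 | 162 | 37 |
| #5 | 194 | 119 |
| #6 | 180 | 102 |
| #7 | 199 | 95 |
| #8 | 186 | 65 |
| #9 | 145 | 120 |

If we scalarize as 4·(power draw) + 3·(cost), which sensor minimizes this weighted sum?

#4

#1: 4·27 + 3·258 = 882
#2: 4·48 + 3·287 = 1053
#3: 4·168 + 3·52 = 828
#4: 4·162 + 3·37 = 759
#5: 4·194 + 3·119 = 1133
#6: 4·180 + 3·102 = 1026
#7: 4·199 + 3·95 = 1081
#8: 4·186 + 3·65 = 939
#9: 4·145 + 3·120 = 940
Lowest: #4 at 759.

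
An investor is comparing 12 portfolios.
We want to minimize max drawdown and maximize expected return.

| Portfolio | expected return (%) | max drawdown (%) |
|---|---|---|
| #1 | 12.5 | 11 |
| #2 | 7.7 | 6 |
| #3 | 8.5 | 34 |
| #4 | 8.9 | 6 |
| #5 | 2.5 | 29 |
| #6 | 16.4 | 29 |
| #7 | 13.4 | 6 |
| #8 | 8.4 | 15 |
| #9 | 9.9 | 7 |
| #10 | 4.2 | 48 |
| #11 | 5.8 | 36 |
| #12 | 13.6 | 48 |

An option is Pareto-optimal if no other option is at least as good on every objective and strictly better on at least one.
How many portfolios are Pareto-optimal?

2

#1: dominated by #7 (expected return 13.4≥12.5, max drawdown 6≤11).
#2: dominated by #4 (expected return 8.9≥7.7, max drawdown 6≤6).
#3: dominated by #1 (expected return 12.5≥8.5, max drawdown 11≤34).
#4: dominated by #7 (expected return 13.4≥8.9, max drawdown 6≤6).
#5: dominated by #1 (expected return 12.5≥2.5, max drawdown 11≤29).
#6: not dominated (best expected return).
#7: not dominated.
#8: dominated by #1 (expected return 12.5≥8.4, max drawdown 11≤15).
#9: dominated by #7 (expected return 13.4≥9.9, max drawdown 6≤7).
#10: dominated by #1 (expected return 12.5≥4.2, max drawdown 11≤48).
#11: dominated by #1 (expected return 12.5≥5.8, max drawdown 11≤36).
#12: dominated by #6 (expected return 16.4≥13.6, max drawdown 29≤48).
Pareto-optimal: #6, #7 → 2.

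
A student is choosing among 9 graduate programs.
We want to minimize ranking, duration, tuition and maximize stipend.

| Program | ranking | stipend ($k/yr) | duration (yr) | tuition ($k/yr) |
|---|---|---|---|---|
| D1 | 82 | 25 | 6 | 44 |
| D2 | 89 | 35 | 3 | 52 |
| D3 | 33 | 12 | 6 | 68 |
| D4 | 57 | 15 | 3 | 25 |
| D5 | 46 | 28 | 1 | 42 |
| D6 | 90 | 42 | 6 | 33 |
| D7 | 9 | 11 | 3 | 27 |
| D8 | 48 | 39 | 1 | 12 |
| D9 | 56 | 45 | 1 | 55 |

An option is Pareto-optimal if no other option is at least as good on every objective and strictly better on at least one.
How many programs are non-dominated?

6

D1: dominated by D5 (ranking 46≤82, stipend 28≥25, duration 1≤6, tuition 42≤44).
D2: dominated by D8 (ranking 48≤89, stipend 39≥35, duration 1≤3, tuition 12≤52).
D3: not dominated.
D4: dominated by D8 (ranking 48≤57, stipend 39≥15, duration 1≤3, tuition 12≤25).
D5: not dominated.
D6: not dominated.
D7: not dominated (best ranking).
D8: not dominated (best tuition).
D9: not dominated (best stipend).
Pareto-optimal: D3, D5, D6, D7, D8, D9 → 6.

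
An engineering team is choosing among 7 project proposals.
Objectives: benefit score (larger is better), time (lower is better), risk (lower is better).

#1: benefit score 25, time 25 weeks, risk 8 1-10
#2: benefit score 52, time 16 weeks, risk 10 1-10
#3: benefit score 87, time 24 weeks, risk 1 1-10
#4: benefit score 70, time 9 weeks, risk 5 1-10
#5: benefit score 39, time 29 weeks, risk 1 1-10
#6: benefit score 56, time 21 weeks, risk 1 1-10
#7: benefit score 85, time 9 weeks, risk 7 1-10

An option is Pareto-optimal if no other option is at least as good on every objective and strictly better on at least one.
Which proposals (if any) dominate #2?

#4, #7

#4: benefit score 70≥52, time 9≤16, risk 5≤10 — dominates #2.
#7: benefit score 85≥52, time 9≤16, risk 7≤10 — dominates #2.
Others (#1, #3, #5, #6) are each worse than #2 on at least one objective.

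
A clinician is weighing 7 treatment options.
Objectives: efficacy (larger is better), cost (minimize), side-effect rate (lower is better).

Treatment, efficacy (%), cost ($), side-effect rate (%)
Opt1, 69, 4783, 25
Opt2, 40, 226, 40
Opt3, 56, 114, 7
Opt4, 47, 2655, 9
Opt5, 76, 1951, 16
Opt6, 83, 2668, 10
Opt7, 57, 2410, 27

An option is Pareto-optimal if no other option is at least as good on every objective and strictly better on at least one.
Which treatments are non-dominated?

Opt3, Opt5, Opt6

Opt1: dominated by Opt5 (efficacy 76≥69, cost 1951≤4783, side-effect rate 16≤25).
Opt2: dominated by Opt3 (efficacy 56≥40, cost 114≤226, side-effect rate 7≤40).
Opt3: not dominated (best cost).
Opt4: dominated by Opt3 (efficacy 56≥47, cost 114≤2655, side-effect rate 7≤9).
Opt5: not dominated.
Opt6: not dominated (best efficacy).
Opt7: dominated by Opt5 (efficacy 76≥57, cost 1951≤2410, side-effect rate 16≤27).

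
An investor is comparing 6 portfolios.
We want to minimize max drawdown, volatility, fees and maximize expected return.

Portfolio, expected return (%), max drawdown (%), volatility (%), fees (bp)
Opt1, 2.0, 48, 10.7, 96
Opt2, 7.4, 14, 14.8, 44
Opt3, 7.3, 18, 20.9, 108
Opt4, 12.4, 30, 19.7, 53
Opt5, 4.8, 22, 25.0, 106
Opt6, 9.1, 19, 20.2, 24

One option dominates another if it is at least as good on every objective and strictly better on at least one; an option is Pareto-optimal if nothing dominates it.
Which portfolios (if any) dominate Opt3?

Opt2: expected return 7.4≥7.3, max drawdown 14≤18, volatility 14.8≤20.9, fees 44≤108 — dominates Opt3.
Others (Opt1, Opt4, Opt5, Opt6) are each worse than Opt3 on at least one objective.

Opt2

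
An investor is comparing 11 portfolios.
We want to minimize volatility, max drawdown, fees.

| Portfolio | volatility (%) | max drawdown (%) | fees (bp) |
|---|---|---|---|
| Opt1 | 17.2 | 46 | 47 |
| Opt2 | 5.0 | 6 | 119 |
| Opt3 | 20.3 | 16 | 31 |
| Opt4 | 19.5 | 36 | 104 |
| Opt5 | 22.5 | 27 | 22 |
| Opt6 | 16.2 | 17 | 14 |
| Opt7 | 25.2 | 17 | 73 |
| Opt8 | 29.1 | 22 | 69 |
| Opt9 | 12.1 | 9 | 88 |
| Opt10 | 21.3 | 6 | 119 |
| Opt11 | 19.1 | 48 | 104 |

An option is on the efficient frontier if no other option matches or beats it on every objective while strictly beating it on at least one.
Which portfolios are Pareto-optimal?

Opt1: dominated by Opt6 (volatility 16.2≤17.2, max drawdown 17≤46, fees 14≤47).
Opt2: not dominated (best volatility).
Opt3: not dominated.
Opt4: dominated by Opt6 (volatility 16.2≤19.5, max drawdown 17≤36, fees 14≤104).
Opt5: dominated by Opt6 (volatility 16.2≤22.5, max drawdown 17≤27, fees 14≤22).
Opt6: not dominated (best fees).
Opt7: dominated by Opt3 (volatility 20.3≤25.2, max drawdown 16≤17, fees 31≤73).
Opt8: dominated by Opt3 (volatility 20.3≤29.1, max drawdown 16≤22, fees 31≤69).
Opt9: not dominated.
Opt10: dominated by Opt2 (volatility 5.0≤21.3, max drawdown 6≤6, fees 119≤119).
Opt11: dominated by Opt1 (volatility 17.2≤19.1, max drawdown 46≤48, fees 47≤104).

Opt2, Opt3, Opt6, Opt9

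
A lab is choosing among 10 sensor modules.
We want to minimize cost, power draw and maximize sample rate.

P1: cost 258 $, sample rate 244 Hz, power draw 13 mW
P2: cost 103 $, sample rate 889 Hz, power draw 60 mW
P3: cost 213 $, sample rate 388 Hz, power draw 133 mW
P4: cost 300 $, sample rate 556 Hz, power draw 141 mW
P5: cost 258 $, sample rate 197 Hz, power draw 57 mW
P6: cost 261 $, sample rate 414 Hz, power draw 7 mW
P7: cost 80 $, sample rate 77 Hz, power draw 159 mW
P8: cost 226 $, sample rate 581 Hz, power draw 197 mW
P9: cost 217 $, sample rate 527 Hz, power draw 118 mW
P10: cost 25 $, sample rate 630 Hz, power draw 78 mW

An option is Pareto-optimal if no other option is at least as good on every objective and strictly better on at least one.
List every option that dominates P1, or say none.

none

P2: worse on power draw (60 vs 13).
P3: worse on power draw (133 vs 13).
P4: worse on cost (300 vs 258).
P5: worse on sample rate (197 vs 244).
P6: worse on cost (261 vs 258).
P7: worse on sample rate (77 vs 244).
P8: worse on power draw (197 vs 13).
P9: worse on power draw (118 vs 13).
P10: worse on power draw (78 vs 13).
No option dominates P1.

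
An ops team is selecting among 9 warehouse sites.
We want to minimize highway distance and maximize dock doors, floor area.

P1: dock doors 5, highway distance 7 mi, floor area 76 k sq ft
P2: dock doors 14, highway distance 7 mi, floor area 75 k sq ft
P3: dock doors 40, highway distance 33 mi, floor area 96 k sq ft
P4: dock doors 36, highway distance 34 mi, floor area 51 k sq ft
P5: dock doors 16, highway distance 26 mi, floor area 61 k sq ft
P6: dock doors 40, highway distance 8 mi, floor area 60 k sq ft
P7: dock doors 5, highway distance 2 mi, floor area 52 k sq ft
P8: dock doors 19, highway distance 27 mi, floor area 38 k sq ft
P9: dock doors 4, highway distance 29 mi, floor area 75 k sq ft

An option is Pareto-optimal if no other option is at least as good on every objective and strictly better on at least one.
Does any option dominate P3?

P1: worse on dock doors (5 vs 40).
P2: worse on dock doors (14 vs 40).
P4: worse on dock doors (36 vs 40).
P5: worse on dock doors (16 vs 40).
P6: worse on floor area (60 vs 96).
P7: worse on dock doors (5 vs 40).
P8: worse on dock doors (19 vs 40).
P9: worse on dock doors (4 vs 40).
No option is at least as good as P3 on every objective and strictly better on one.

No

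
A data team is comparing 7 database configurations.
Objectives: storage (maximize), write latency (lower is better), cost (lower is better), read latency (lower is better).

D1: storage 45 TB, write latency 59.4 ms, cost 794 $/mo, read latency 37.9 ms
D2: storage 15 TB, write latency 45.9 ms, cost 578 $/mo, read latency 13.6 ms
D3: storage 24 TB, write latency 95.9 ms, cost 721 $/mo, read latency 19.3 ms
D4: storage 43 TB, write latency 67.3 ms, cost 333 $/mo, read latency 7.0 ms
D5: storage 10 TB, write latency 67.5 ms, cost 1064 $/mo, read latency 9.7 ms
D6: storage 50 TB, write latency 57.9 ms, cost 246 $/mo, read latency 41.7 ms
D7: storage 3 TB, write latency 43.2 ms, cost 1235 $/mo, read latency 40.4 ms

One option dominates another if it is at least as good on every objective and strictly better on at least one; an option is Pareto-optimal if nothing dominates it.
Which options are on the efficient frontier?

D1: not dominated.
D2: not dominated.
D3: dominated by D4 (storage 43≥24, write latency 67.3≤95.9, cost 333≤721, read latency 7.0≤19.3).
D4: not dominated (best read latency).
D5: dominated by D4 (storage 43≥10, write latency 67.3≤67.5, cost 333≤1064, read latency 7.0≤9.7).
D6: not dominated (best storage).
D7: not dominated (best write latency).

D1, D2, D4, D6, D7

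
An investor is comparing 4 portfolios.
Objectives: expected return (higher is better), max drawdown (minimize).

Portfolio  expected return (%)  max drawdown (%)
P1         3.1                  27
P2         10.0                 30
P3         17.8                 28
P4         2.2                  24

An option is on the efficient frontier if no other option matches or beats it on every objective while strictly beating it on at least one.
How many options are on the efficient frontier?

P1: not dominated.
P2: dominated by P3 (expected return 17.8≥10.0, max drawdown 28≤30).
P3: not dominated (best expected return).
P4: not dominated (best max drawdown).
Pareto-optimal: P1, P3, P4 → 3.

3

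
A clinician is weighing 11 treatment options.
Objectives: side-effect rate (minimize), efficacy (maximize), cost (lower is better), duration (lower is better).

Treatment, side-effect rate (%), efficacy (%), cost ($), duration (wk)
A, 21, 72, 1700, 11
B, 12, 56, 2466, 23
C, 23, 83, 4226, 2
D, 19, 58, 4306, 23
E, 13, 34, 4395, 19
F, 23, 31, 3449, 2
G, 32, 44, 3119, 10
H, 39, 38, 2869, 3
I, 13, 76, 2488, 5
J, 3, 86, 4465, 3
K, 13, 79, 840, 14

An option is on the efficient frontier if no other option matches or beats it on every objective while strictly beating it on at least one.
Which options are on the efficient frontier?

A: not dominated.
B: not dominated.
C: not dominated.
D: dominated by I (side-effect rate 13≤19, efficacy 76≥58, cost 2488≤4306, duration 5≤23).
E: dominated by I (side-effect rate 13≤13, efficacy 76≥34, cost 2488≤4395, duration 5≤19).
F: not dominated.
G: dominated by I (side-effect rate 13≤32, efficacy 76≥44, cost 2488≤3119, duration 5≤10).
H: not dominated.
I: not dominated.
J: not dominated (best side-effect rate).
K: not dominated (best cost).

A, B, C, F, H, I, J, K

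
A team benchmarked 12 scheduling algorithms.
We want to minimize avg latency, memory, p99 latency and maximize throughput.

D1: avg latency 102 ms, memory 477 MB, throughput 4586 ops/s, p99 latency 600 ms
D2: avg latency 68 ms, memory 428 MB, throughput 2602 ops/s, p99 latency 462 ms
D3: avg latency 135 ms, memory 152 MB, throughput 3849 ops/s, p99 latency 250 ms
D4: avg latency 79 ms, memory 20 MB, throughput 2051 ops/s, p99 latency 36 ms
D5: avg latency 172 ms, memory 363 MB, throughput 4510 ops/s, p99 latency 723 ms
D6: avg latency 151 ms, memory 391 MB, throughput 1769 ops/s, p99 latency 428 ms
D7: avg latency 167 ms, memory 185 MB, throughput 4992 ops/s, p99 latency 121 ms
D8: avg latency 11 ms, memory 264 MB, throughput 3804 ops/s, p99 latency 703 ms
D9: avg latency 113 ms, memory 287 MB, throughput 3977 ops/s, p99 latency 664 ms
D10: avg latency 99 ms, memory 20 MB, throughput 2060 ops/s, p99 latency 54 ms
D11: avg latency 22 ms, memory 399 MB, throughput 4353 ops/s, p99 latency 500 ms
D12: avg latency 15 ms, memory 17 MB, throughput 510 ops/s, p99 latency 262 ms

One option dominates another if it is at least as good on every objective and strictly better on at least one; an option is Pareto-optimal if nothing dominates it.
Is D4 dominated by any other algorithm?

No

D1: worse on avg latency (102 vs 79).
D2: worse on memory (428 vs 20).
D3: worse on avg latency (135 vs 79).
D5: worse on avg latency (172 vs 79).
D6: worse on avg latency (151 vs 79).
D7: worse on avg latency (167 vs 79).
D8: worse on memory (264 vs 20).
D9: worse on avg latency (113 vs 79).
D10: worse on avg latency (99 vs 79).
D11: worse on memory (399 vs 20).
D12: worse on throughput (510 vs 2051).
No option is at least as good as D4 on every objective and strictly better on one.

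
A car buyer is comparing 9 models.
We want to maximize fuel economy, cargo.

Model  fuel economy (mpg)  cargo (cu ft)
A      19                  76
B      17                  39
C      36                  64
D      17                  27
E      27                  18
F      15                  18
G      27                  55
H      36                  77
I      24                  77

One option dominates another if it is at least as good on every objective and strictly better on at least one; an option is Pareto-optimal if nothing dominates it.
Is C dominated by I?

No

I vs C: I is worse on fuel economy (24 vs 36), so it does not dominate C.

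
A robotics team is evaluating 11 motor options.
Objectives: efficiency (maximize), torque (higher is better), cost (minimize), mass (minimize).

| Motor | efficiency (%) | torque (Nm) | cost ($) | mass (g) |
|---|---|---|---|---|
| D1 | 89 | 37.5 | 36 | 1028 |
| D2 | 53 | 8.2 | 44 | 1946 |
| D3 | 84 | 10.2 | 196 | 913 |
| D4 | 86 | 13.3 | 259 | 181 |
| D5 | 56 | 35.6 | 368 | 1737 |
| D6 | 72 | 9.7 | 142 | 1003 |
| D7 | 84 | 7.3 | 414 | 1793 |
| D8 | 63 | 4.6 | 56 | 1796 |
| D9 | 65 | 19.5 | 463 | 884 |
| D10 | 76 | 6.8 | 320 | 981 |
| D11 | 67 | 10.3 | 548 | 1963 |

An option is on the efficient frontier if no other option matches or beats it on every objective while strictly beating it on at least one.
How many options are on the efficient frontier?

5

D1: not dominated (best efficiency).
D2: dominated by D1 (efficiency 89≥53, torque 37.5≥8.2, cost 36≤44, mass 1028≤1946).
D3: not dominated.
D4: not dominated (best mass).
D5: dominated by D1 (efficiency 89≥56, torque 37.5≥35.6, cost 36≤368, mass 1028≤1737).
D6: not dominated.
D7: dominated by D1 (efficiency 89≥84, torque 37.5≥7.3, cost 36≤414, mass 1028≤1793).
D8: dominated by D1 (efficiency 89≥63, torque 37.5≥4.6, cost 36≤56, mass 1028≤1796).
D9: not dominated.
D10: dominated by D3 (efficiency 84≥76, torque 10.2≥6.8, cost 196≤320, mass 913≤981).
D11: dominated by D1 (efficiency 89≥67, torque 37.5≥10.3, cost 36≤548, mass 1028≤1963).
Pareto-optimal: D1, D3, D4, D6, D9 → 5.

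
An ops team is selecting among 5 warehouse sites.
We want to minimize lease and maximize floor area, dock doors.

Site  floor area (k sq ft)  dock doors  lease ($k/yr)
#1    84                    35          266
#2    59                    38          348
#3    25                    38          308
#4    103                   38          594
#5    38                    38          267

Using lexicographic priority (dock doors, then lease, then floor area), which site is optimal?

#5

First maximize dock doors: best is 38, kept {#2, #3, #4, #5}.
Then minimize lease: best is 267, kept {#5}.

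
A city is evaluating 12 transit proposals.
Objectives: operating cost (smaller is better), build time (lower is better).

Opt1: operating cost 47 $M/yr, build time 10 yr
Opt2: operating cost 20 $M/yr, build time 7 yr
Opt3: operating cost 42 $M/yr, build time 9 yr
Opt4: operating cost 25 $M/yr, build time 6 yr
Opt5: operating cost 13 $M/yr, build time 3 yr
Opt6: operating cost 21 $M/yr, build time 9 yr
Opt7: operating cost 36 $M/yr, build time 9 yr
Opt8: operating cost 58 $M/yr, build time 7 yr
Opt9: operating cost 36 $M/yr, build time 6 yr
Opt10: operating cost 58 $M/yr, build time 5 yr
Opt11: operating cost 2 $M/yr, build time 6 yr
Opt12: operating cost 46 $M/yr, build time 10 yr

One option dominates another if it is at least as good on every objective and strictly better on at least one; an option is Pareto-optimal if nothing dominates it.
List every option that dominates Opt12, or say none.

Opt2, Opt3, Opt4, Opt5, Opt6, Opt7, Opt9, Opt11

Opt2: operating cost 20≤46, build time 7≤10 — dominates Opt12.
Opt3: operating cost 42≤46, build time 9≤10 — dominates Opt12.
Opt4: operating cost 25≤46, build time 6≤10 — dominates Opt12.
Opt5: operating cost 13≤46, build time 3≤10 — dominates Opt12.
Opt6: operating cost 21≤46, build time 9≤10 — dominates Opt12.
Opt7: operating cost 36≤46, build time 9≤10 — dominates Opt12.
Opt9: operating cost 36≤46, build time 6≤10 — dominates Opt12.
Opt11: operating cost 2≤46, build time 6≤10 — dominates Opt12.
Others (Opt1, Opt8, Opt10) are each worse than Opt12 on at least one objective.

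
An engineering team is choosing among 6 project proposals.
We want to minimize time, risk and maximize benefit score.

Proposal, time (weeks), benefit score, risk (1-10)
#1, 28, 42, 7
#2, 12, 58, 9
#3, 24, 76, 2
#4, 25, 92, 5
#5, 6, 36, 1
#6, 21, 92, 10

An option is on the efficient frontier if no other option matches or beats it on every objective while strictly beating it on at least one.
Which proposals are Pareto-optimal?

#2, #3, #4, #5, #6

#1: dominated by #3 (time 24≤28, benefit score 76≥42, risk 2≤7).
#2: not dominated.
#3: not dominated.
#4: not dominated.
#5: not dominated (best time).
#6: not dominated.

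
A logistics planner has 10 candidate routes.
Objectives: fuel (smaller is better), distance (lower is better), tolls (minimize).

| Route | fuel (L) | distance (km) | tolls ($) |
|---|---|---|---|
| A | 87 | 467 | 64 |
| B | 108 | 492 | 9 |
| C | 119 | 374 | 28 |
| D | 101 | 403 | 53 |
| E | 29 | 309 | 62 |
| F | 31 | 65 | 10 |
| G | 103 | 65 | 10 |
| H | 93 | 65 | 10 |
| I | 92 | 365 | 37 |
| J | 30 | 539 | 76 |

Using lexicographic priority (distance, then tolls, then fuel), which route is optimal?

First minimize distance: best is 65, kept {F, G, H}.
Then minimize tolls: best is 10, kept {F, G, H}.
Then minimize fuel: best is 31, kept {F}.

F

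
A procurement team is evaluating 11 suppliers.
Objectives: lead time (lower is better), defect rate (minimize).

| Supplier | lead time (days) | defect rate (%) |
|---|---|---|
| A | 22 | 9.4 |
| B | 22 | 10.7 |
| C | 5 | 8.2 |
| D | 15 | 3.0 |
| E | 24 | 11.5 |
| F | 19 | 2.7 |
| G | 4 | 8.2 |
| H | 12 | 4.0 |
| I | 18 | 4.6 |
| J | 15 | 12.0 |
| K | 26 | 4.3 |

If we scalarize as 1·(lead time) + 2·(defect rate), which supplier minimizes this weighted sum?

A: 1·22 + 2·9.4 = 40.8
B: 1·22 + 2·10.7 = 43.4
C: 1·5 + 2·8.2 = 21.4
D: 1·15 + 2·3.0 = 21.0
E: 1·24 + 2·11.5 = 47.0
F: 1·19 + 2·2.7 = 24.4
G: 1·4 + 2·8.2 = 20.4
H: 1·12 + 2·4.0 = 20.0
I: 1·18 + 2·4.6 = 27.2
J: 1·15 + 2·12.0 = 39.0
K: 1·26 + 2·4.3 = 34.6
Lowest: H at 20.0.

H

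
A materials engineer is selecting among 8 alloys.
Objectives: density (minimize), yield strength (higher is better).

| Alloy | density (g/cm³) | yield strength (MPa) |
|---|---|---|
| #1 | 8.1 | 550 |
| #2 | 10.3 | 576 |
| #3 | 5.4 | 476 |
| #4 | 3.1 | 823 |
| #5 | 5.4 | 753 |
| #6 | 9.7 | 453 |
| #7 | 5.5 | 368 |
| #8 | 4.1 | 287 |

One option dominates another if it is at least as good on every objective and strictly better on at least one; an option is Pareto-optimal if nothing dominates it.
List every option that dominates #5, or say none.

#4: density 3.1≤5.4, yield strength 823≥753 — dominates #5.
Others (#1, #2, #3, #6, #7, #8) are each worse than #5 on at least one objective.

#4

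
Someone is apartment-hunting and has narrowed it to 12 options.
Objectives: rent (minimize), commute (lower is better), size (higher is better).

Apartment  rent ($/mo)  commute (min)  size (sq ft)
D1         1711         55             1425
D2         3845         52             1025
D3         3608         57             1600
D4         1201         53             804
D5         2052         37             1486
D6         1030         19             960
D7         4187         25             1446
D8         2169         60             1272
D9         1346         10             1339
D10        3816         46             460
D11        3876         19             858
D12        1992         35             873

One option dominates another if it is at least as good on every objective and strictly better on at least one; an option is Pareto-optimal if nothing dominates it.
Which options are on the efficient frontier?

D1, D3, D5, D6, D7, D9

D1: not dominated.
D2: dominated by D5 (rent 2052≤3845, commute 37≤52, size 1486≥1025).
D3: not dominated (best size).
D4: dominated by D6 (rent 1030≤1201, commute 19≤53, size 960≥804).
D5: not dominated.
D6: not dominated (best rent).
D7: not dominated.
D8: dominated by D1 (rent 1711≤2169, commute 55≤60, size 1425≥1272).
D9: not dominated (best commute).
D10: dominated by D5 (rent 2052≤3816, commute 37≤46, size 1486≥460).
D11: dominated by D6 (rent 1030≤3876, commute 19≤19, size 960≥858).
D12: dominated by D6 (rent 1030≤1992, commute 19≤35, size 960≥873).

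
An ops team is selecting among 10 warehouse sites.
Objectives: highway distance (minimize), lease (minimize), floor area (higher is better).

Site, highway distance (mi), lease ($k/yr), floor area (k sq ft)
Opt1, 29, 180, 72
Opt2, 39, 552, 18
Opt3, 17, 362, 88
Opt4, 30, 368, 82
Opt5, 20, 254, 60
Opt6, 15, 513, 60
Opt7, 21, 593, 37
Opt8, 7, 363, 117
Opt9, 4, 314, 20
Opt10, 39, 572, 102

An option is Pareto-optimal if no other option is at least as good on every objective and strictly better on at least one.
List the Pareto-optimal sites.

Opt1, Opt3, Opt5, Opt8, Opt9

Opt1: not dominated (best lease).
Opt2: dominated by Opt1 (highway distance 29≤39, lease 180≤552, floor area 72≥18).
Opt3: not dominated.
Opt4: dominated by Opt3 (highway distance 17≤30, lease 362≤368, floor area 88≥82).
Opt5: not dominated.
Opt6: dominated by Opt8 (highway distance 7≤15, lease 363≤513, floor area 117≥60).
Opt7: dominated by Opt3 (highway distance 17≤21, lease 362≤593, floor area 88≥37).
Opt8: not dominated (best floor area).
Opt9: not dominated (best highway distance).
Opt10: dominated by Opt8 (highway distance 7≤39, lease 363≤572, floor area 117≥102).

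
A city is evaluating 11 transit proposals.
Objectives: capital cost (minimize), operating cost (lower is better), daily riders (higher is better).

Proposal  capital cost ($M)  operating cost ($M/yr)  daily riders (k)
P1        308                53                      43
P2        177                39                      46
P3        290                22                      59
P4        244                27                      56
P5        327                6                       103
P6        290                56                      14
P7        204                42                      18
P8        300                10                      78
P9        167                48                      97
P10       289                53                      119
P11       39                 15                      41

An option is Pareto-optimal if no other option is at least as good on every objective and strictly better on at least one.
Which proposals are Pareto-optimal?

P1: dominated by P2 (capital cost 177≤308, operating cost 39≤53, daily riders 46≥43).
P2: not dominated.
P3: not dominated.
P4: not dominated.
P5: not dominated (best operating cost).
P6: dominated by P2 (capital cost 177≤290, operating cost 39≤56, daily riders 46≥14).
P7: dominated by P2 (capital cost 177≤204, operating cost 39≤42, daily riders 46≥18).
P8: not dominated.
P9: not dominated.
P10: not dominated (best daily riders).
P11: not dominated (best capital cost).

P2, P3, P4, P5, P8, P9, P10, P11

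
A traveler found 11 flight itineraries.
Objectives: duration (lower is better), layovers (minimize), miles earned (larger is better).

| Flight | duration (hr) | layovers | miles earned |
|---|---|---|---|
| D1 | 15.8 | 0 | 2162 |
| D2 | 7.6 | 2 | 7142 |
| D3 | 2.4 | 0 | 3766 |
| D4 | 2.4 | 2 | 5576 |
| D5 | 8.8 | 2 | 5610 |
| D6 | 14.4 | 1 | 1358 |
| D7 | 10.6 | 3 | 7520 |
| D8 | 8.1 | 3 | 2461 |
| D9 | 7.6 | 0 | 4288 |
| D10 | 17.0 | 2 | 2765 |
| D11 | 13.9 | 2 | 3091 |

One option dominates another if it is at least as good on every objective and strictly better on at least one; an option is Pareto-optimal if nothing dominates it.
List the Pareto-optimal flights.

D1: dominated by D3 (duration 2.4≤15.8, layovers 0≤0, miles earned 3766≥2162).
D2: not dominated.
D3: not dominated.
D4: not dominated.
D5: dominated by D2 (duration 7.6≤8.8, layovers 2≤2, miles earned 7142≥5610).
D6: dominated by D3 (duration 2.4≤14.4, layovers 0≤1, miles earned 3766≥1358).
D7: not dominated (best miles earned).
D8: dominated by D2 (duration 7.6≤8.1, layovers 2≤3, miles earned 7142≥2461).
D9: not dominated.
D10: dominated by D2 (duration 7.6≤17.0, layovers 2≤2, miles earned 7142≥2765).
D11: dominated by D2 (duration 7.6≤13.9, layovers 2≤2, miles earned 7142≥3091).

D2, D3, D4, D7, D9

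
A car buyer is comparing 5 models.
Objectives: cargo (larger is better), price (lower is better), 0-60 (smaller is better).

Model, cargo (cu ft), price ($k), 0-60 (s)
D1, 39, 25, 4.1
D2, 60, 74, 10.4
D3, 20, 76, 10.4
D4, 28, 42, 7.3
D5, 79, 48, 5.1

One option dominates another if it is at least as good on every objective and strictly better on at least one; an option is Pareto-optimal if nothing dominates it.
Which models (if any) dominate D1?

none

D2: worse on price (74 vs 25).
D3: worse on cargo (20 vs 39).
D4: worse on cargo (28 vs 39).
D5: worse on price (48 vs 25).
No option dominates D1.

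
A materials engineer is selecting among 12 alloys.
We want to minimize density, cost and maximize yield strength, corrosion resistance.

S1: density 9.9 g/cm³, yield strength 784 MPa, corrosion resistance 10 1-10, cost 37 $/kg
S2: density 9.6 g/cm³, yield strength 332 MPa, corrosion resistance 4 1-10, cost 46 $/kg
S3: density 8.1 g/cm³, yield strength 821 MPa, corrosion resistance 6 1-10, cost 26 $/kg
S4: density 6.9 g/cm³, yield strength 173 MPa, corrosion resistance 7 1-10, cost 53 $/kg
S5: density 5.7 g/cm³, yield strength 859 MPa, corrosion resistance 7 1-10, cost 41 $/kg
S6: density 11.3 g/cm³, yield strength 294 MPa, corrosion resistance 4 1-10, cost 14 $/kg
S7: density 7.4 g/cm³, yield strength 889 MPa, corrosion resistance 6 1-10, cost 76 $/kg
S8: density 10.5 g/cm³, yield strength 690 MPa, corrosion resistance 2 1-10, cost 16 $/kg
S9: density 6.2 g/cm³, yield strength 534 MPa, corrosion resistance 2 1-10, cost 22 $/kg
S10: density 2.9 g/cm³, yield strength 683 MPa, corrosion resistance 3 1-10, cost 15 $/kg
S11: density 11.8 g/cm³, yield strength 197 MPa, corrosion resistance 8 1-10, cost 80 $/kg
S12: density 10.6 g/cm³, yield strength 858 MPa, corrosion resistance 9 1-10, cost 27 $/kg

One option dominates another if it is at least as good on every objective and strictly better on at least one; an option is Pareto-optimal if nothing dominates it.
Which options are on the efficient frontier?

S1: not dominated (best corrosion resistance).
S2: dominated by S3 (density 8.1≤9.6, yield strength 821≥332, corrosion resistance 6≥4, cost 26≤46).
S3: not dominated.
S4: dominated by S5 (density 5.7≤6.9, yield strength 859≥173, corrosion resistance 7≥7, cost 41≤53).
S5: not dominated.
S6: not dominated (best cost).
S7: not dominated (best yield strength).
S8: not dominated.
S9: dominated by S10 (density 2.9≤6.2, yield strength 683≥534, corrosion resistance 3≥2, cost 15≤22).
S10: not dominated (best density).
S11: dominated by S1 (density 9.9≤11.8, yield strength 784≥197, corrosion resistance 10≥8, cost 37≤80).
S12: not dominated.

S1, S3, S5, S6, S7, S8, S10, S12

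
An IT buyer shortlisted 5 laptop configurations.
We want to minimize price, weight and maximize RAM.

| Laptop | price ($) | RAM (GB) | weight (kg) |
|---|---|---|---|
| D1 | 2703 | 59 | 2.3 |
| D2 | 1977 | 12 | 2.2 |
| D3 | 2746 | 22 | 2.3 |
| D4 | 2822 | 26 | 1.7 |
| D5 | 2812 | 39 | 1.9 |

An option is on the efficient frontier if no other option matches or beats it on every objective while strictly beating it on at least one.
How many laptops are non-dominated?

D1: not dominated (best RAM).
D2: not dominated (best price).
D3: dominated by D1 (price 2703≤2746, RAM 59≥22, weight 2.3≤2.3).
D4: not dominated (best weight).
D5: not dominated.
Pareto-optimal: D1, D2, D4, D5 → 4.

4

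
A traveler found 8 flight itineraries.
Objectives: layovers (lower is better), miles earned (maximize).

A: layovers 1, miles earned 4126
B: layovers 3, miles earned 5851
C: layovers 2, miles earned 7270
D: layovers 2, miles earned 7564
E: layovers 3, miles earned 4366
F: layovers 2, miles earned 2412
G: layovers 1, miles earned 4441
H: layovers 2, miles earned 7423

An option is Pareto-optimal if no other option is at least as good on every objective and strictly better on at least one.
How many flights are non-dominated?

2

A: dominated by G (layovers 1≤1, miles earned 4441≥4126).
B: dominated by C (layovers 2≤3, miles earned 7270≥5851).
C: dominated by D (layovers 2≤2, miles earned 7564≥7270).
D: not dominated (best miles earned).
E: dominated by B (layovers 3≤3, miles earned 5851≥4366).
F: dominated by A (layovers 1≤2, miles earned 4126≥2412).
G: not dominated.
H: dominated by D (layovers 2≤2, miles earned 7564≥7423).
Pareto-optimal: D, G → 2.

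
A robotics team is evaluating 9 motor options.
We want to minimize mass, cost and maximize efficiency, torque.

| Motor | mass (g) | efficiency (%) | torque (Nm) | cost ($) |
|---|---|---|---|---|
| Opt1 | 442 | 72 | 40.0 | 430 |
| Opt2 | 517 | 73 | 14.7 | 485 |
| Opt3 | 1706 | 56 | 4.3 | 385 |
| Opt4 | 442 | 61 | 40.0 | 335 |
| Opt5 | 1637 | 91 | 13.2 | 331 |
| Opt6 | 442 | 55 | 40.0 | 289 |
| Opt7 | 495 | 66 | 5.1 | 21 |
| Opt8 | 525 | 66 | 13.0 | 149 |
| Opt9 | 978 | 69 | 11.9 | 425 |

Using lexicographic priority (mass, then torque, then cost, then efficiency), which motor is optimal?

First minimize mass: best is 442, kept {Opt1, Opt4, Opt6}.
Then maximize torque: best is 40.0, kept {Opt1, Opt4, Opt6}.
Then minimize cost: best is 289, kept {Opt6}.

Opt6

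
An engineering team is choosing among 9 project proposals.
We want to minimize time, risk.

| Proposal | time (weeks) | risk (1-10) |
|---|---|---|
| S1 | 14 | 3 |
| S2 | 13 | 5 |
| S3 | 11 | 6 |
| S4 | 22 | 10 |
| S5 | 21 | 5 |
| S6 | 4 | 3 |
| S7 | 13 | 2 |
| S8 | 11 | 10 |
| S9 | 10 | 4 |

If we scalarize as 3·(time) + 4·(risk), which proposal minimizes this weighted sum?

S6

S1: 3·14 + 4·3 = 54
S2: 3·13 + 4·5 = 59
S3: 3·11 + 4·6 = 57
S4: 3·22 + 4·10 = 106
S5: 3·21 + 4·5 = 83
S6: 3·4 + 4·3 = 24
S7: 3·13 + 4·2 = 47
S8: 3·11 + 4·10 = 73
S9: 3·10 + 4·4 = 46
Lowest: S6 at 24.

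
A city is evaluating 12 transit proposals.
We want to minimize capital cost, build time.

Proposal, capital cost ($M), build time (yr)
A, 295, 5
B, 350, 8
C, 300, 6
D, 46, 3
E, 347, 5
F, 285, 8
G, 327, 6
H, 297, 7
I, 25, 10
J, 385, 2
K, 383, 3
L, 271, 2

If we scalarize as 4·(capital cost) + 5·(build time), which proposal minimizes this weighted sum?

I

A: 4·295 + 5·5 = 1205
B: 4·350 + 5·8 = 1440
C: 4·300 + 5·6 = 1230
D: 4·46 + 5·3 = 199
E: 4·347 + 5·5 = 1413
F: 4·285 + 5·8 = 1180
G: 4·327 + 5·6 = 1338
H: 4·297 + 5·7 = 1223
I: 4·25 + 5·10 = 150
J: 4·385 + 5·2 = 1550
K: 4·383 + 5·3 = 1547
L: 4·271 + 5·2 = 1094
Lowest: I at 150.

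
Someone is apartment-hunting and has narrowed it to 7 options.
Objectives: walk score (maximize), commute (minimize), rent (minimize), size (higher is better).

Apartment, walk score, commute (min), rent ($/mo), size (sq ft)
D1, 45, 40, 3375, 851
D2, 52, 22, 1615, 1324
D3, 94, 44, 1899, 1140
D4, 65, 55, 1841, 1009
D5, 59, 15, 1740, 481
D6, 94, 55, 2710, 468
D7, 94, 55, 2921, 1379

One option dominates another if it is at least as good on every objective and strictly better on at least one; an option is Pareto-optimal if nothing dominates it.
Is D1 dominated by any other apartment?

D2 vs D1: walk score 52≥45, commute 22≤40, rent 1615≤3375, size 1324≥851 — D2 is at least as good on every objective and strictly better on at least one, so D2 dominates D1.

Yes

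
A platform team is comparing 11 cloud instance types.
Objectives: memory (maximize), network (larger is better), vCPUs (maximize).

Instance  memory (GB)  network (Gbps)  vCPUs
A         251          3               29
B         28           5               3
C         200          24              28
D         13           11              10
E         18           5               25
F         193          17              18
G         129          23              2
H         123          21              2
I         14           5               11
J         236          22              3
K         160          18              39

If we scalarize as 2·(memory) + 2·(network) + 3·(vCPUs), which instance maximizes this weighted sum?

A

A: 2·251 + 2·3 + 3·29 = 595
B: 2·28 + 2·5 + 3·3 = 75
C: 2·200 + 2·24 + 3·28 = 532
D: 2·13 + 2·11 + 3·10 = 78
E: 2·18 + 2·5 + 3·25 = 121
F: 2·193 + 2·17 + 3·18 = 474
G: 2·129 + 2·23 + 3·2 = 310
H: 2·123 + 2·21 + 3·2 = 294
I: 2·14 + 2·5 + 3·11 = 71
J: 2·236 + 2·22 + 3·3 = 525
K: 2·160 + 2·18 + 3·39 = 473
Highest: A at 595.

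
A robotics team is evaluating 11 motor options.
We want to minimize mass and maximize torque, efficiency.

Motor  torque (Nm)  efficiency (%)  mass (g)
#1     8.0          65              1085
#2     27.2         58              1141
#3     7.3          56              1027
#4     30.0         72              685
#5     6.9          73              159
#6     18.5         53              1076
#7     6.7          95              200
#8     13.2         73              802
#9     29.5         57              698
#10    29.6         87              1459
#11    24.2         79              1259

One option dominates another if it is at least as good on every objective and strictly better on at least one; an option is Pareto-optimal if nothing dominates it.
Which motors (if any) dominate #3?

#4, #8, #9

#4: torque 30.0≥7.3, efficiency 72≥56, mass 685≤1027 — dominates #3.
#8: torque 13.2≥7.3, efficiency 73≥56, mass 802≤1027 — dominates #3.
#9: torque 29.5≥7.3, efficiency 57≥56, mass 698≤1027 — dominates #3.
Others (#1, #2, #5, #6, #7, #10, #11) are each worse than #3 on at least one objective.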